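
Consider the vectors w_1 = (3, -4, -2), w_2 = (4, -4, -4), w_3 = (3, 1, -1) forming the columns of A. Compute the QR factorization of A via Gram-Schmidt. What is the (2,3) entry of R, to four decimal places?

w_1 = (3, -4, -2); ‖w_1‖ = 5.3852, so e_1 = (0.5571, -0.7428, -0.3714).
e_1·w_2 = 0.5571·4 + (-0.7428)·(-4) + (-0.3714)·(-4) = 6.6850.
u_2 = w_2 − 6.6850·e_1 = (0.2759, 0.9655, -1.5172).
‖u_2‖ = 1.8194, so e_2 = (0.1516, 0.5307, -0.8339).
r_{23} = e_2·w_3 = 1.8194.

r_{23} = 1.8194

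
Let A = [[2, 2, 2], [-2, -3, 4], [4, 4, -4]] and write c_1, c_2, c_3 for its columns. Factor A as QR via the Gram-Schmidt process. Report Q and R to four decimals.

Q = [[0.4082, -0.1826, 0.8944], [-0.4082, -0.9129, 0.0000], [0.8165, -0.3651, -0.4472]], R = [[4.8990, 5.3072, -4.0825], [0.0000, 0.9129, -2.5560], [0.0000, 0.0000, 3.5777]]

e_1 = c_1/‖c_1‖ = (2, -2, 4)/4.8990 = (0.4082, -0.4082, 0.8165).
r_{12} = e_1·c_2 = 5.3072.
u_2 = c_2 − 5.3072·e_1 = (-0.1667, -0.8333, -0.3333).
‖u_2‖ = 0.9129, so e_2 = (-0.1826, -0.9129, -0.3651).
r_{13} = e_1·c_3 = -4.0825; r_{23} = e_2·c_3 = -2.5560.
u_3 = c_3 + 4.0825·e_1 + 2.5560·e_2 = (3.2000, 0.0000, -1.6000).
‖u_3‖ = 3.5777, so e_3 = (0.8944, 0.0000, -0.4472).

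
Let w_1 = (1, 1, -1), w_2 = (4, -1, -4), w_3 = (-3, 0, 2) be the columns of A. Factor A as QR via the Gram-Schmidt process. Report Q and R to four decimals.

Q = [[0.5774, 0.4082, -0.7071], [0.5774, -0.8165, 0.0000], [-0.5774, -0.4082, -0.7071]], R = [[1.7321, 4.0415, -2.8868], [0.0000, 4.0825, -2.0412], [0.0000, 0.0000, 0.7071]]

q_1 = w_1/‖w_1‖ = (1, 1, -1)/1.7321 = (0.5774, 0.5774, -0.5774).
r_{12} = q_1·w_2 = 4.0415.
u_2 = w_2 − 4.0415·q_1 = (1.6667, -3.3333, -1.6667).
‖u_2‖ = 4.0825, so q_2 = (0.4082, -0.8165, -0.4082).
r_{13} = q_1·w_3 = -2.8868; r_{23} = q_2·w_3 = -2.0412.
u_3 = w_3 + 2.8868·q_1 + 2.0412·q_2 = (-0.5000, 0.0000, -0.5000).
‖u_3‖ = 0.7071, so q_3 = (-0.7071, 0.0000, -0.7071).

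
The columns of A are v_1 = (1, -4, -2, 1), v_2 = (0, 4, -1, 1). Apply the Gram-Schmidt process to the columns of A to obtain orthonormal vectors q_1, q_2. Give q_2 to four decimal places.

v_1 = (1, -4, -2, 1); ‖v_1‖ = 4.6904, so q_1 = (0.2132, -0.8528, -0.4264, 0.2132).
q_1·v_2 = 0.2132·0 + (-0.8528)·4 + (-0.4264)·(-1) + 0.2132·1 = -2.7716.
u_2 = v_2 + 2.7716·q_1 = (0.5909, 1.6364, -2.1818, 1.5909).
‖u_2‖ = 3.2122, so q_2 = (0.1840, 0.5094, -0.6792, 0.4953).

q_2 = (0.1840, 0.5094, -0.6792, 0.4953)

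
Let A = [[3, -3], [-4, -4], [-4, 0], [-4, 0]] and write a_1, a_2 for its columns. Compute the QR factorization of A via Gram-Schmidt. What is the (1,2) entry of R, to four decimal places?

r_{12} = 0.9272

e_1 = a_1/‖a_1‖ = (3, -4, -4, -4)/7.5498 = (0.3974, -0.5298, -0.5298, -0.5298).
r_{12} = e_1·a_2 = 0.9272.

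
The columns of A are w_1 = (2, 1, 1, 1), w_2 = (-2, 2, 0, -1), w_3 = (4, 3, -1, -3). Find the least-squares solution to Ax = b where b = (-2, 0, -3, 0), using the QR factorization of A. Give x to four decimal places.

x = (-1.0143, 0.1000, 0.0571)

e_1 = w_1/‖w_1‖ = (2, 1, 1, 1)/2.6458 = (0.7559, 0.3780, 0.3780, 0.3780).
r_{12} = e_1·w_2 = -1.1339.
u_2 = w_2 + 1.1339·e_1 = (-1.1429, 2.4286, 0.4286, -0.5714).
‖u_2‖ = 2.7775, so e_2 = (-0.4115, 0.8744, 0.1543, -0.2057).
r_{13} = e_1·w_3 = 2.6458; r_{23} = e_2·w_3 = 1.4402.
u_3 = w_3 − 2.6458·e_1 − 1.4402·e_2 = (2.5926, 0.7407, -2.2222, -3.7037).
‖u_3‖ = 5.0918, so e_3 = (0.5092, 0.1455, -0.4364, -0.7274).
Qᵀb = (-2.6458, 0.3600, 0.2910).
Back-substitute: x_3 = 0.2910/5.0918 = 0.0571.
x_2 = (0.3600 − 1.4402·0.0571)/2.7775 = 0.1000.
x_1 = (-2.6458 + 1.1339·0.1000 − 2.6458·0.0571)/2.6458 = -1.0143.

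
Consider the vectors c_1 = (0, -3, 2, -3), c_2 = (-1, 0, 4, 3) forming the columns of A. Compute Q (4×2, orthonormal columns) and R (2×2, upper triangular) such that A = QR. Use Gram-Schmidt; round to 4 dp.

c_1 = (0, -3, 2, -3); ‖c_1‖ = 4.6904, so q_1 = (0.0000, -0.6396, 0.4264, -0.6396).
q_1·c_2 = 0.0000·(-1) + (-0.6396)·0 + 0.4264·4 + (-0.6396)·3 = -0.2132.
u_2 = c_2 + 0.2132·q_1 = (-1.0000, -0.1364, 4.0909, 2.8636).
‖u_2‖ = 5.0946, so q_2 = (-0.1963, -0.0268, 0.8030, 0.5621).

Q = [[0.0000, -0.1963], [-0.6396, -0.0268], [0.4264, 0.8030], [-0.6396, 0.5621]], R = [[4.6904, -0.2132], [0.0000, 5.0946]]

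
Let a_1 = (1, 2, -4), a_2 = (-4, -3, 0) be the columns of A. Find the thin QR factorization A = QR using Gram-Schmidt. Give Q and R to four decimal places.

a_1 = (1, 2, -4); ‖a_1‖ = 4.5826, so e_1 = (0.2182, 0.4364, -0.8729).
e_1·a_2 = 0.2182·(-4) + 0.4364·(-3) + (-0.8729)·0 = -2.1822.
u_2 = a_2 + 2.1822·e_1 = (-3.5238, -2.0476, -1.9048).
‖u_2‖ = 4.4987, so e_2 = (-0.7833, -0.4552, -0.4234).

Q = [[0.2182, -0.7833], [0.4364, -0.4552], [-0.8729, -0.4234]], R = [[4.5826, -2.1822], [0.0000, 4.4987]]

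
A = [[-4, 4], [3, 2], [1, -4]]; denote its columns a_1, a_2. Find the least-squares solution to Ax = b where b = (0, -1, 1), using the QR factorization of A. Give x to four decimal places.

a_1 = (-4, 3, 1); ‖a_1‖ = 5.0990, so e_1 = (-0.7845, 0.5883, 0.1961).
e_1·a_2 = (-0.7845)·4 + 0.5883·2 + 0.1961·(-4) = -2.7456.
u_2 = a_2 + 2.7456·e_1 = (1.8462, 3.6154, -3.4615).
‖u_2‖ = 5.3349, so e_2 = (0.3460, 0.6777, -0.6488).
Qᵀb = (-0.3922, -1.3265).
Back-substitute: x_2 = -1.3265/5.3349 = -0.2486.
x_1 = (-0.3922 + 2.7456·(-0.2486))/5.0990 = -0.2108.

x = (-0.2108, -0.2486)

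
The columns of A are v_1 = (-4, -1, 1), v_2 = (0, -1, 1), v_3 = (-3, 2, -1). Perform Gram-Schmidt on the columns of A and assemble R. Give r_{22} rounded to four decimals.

v_1 = (-4, -1, 1); ‖v_1‖ = 4.2426, so e_1 = (-0.9428, -0.2357, 0.2357).
e_1·v_2 = (-0.9428)·0 + (-0.2357)·(-1) + 0.2357·1 = 0.4714.
u_2 = v_2 − 0.4714·e_1 = (0.4444, -0.8889, 0.8889).
r_{22} = ‖u_2‖ = 1.3333.

r_{22} = 1.3333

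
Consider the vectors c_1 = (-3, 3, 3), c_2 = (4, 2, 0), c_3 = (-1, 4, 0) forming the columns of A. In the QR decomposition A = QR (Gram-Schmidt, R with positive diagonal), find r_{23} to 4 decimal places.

c_1 = (-3, 3, 3); ‖c_1‖ = 5.1962, so e_1 = (-0.5774, 0.5774, 0.5774).
e_1·c_2 = (-0.5774)·4 + 0.5774·2 + 0.5774·0 = -1.1547.
u_2 = c_2 + 1.1547·e_1 = (3.3333, 2.6667, 0.6667).
‖u_2‖ = 4.3205, so e_2 = (0.7715, 0.6172, 0.1543).
r_{23} = e_2·c_3 = 1.6973.

r_{23} = 1.6973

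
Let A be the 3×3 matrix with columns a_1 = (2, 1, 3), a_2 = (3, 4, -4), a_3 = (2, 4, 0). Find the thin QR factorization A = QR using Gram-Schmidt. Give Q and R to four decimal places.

a_1 = (2, 1, 3); ‖a_1‖ = 3.7417, so e_1 = (0.5345, 0.2673, 0.8018).
e_1·a_2 = 0.5345·3 + 0.2673·4 + 0.8018·(-4) = -0.5345.
u_2 = a_2 + 0.5345·e_1 = (3.2857, 4.1429, -3.5714).
‖u_2‖ = 6.3808, so e_2 = (0.5149, 0.6493, -0.5597).
e_1·a_3 = 0.5345·2 + 0.2673·4 + 0.8018·0 = 2.1381; e_2·a_3 = 0.5149·2 + 0.6493·4 + (-0.5597)·0 = 3.6270.
u_3 = a_3 − 2.1381·e_1 − 3.6270·e_2 = (-1.0105, 1.0737, 0.3158).
‖u_3‖ = 1.5079, so e_3 = (-0.6702, 0.7121, 0.2094).

Q = [[0.5345, 0.5149, -0.6702], [0.2673, 0.6493, 0.7121], [0.8018, -0.5597, 0.2094]], R = [[3.7417, -0.5345, 2.1381], [0.0000, 6.3808, 3.6270], [0.0000, 0.0000, 1.5079]]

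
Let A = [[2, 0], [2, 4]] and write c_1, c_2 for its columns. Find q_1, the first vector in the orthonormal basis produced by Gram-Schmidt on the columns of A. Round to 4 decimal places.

q_1 = c_1/‖c_1‖ = (2, 2)/2.8284 = (0.7071, 0.7071).

q_1 = (0.7071, 0.7071)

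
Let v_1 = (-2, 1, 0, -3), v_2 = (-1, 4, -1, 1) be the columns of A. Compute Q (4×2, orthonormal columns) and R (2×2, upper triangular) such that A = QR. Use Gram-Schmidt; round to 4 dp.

v_1 = (-2, 1, 0, -3); ‖v_1‖ = 3.7417, so e_1 = (-0.5345, 0.2673, 0.0000, -0.8018).
e_1·v_2 = (-0.5345)·(-1) + 0.2673·4 + 0.0000·(-1) + (-0.8018)·1 = 0.8018.
u_2 = v_2 − 0.8018·e_1 = (-0.5714, 3.7857, -1.0000, 1.6429).
‖u_2‖ = 4.2845, so e_2 = (-0.1334, 0.8836, -0.2334, 0.3834).

Q = [[-0.5345, -0.1334], [0.2673, 0.8836], [0.0000, -0.2334], [-0.8018, 0.3834]], R = [[3.7417, 0.8018], [0.0000, 4.2845]]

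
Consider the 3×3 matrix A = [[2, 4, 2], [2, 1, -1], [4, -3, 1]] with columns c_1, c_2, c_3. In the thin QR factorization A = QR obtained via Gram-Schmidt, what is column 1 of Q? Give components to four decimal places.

c_1 = (2, 2, 4); ‖c_1‖ = 4.8990, so q_1 = (0.4082, 0.4082, 0.8165).

q_1 = (0.4082, 0.4082, 0.8165)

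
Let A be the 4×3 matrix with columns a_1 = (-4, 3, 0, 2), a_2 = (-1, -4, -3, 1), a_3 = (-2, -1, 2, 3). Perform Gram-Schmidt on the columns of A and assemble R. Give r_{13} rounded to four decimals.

r_{13} = 2.0426

a_1 = (-4, 3, 0, 2); ‖a_1‖ = 5.3852, so e_1 = (-0.7428, 0.5571, 0.0000, 0.3714).
r_{13} = e_1·a_3 = 2.0426.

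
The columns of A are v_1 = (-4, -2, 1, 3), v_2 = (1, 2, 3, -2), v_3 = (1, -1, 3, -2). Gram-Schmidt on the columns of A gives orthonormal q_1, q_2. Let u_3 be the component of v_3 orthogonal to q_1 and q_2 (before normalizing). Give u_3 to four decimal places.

u_3 = (0.6730, -2.2554, 0.7160, -0.8449)

q_1 = v_1/‖v_1‖ = (-4, -2, 1, 3)/5.4772 = (-0.7303, -0.3651, 0.1826, 0.5477).
r_{12} = q_1·v_2 = -2.0083.
u_2 = v_2 + 2.0083·q_1 = (-0.4667, 1.2667, 3.3667, -0.9000).
‖u_2‖ = 3.7372, so q_2 = (-0.1249, 0.3389, 0.9009, -0.2408).
r_{13} = q_1·v_3 = -0.9129; r_{23} = q_2·v_3 = 2.7204.
u_3 = v_3 + 0.9129·q_1 − 2.7204·q_2 = (0.6730, -2.2554, 0.7160, -0.8449).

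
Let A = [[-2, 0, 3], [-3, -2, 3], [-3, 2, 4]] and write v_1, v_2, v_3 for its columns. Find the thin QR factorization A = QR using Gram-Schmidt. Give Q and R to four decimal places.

Q = [[-0.4264, 0.0000, 0.9045], [-0.6396, -0.7071, -0.3015], [-0.6396, 0.7071, -0.3015]], R = [[4.6904, 0.0000, -5.7564], [0.0000, 2.8284, 0.7071], [0.0000, 0.0000, 0.6030]]

v_1 = (-2, -3, -3); ‖v_1‖ = 4.6904, so q_1 = (-0.4264, -0.6396, -0.6396).
q_1·v_2 = (-0.4264)·0 + (-0.6396)·(-2) + (-0.6396)·2 = 0.0000.
u_2 = v_2 + 0.0000·q_1 = (0.0000, -2.0000, 2.0000).
‖u_2‖ = 2.8284, so q_2 = (0.0000, -0.7071, 0.7071).
q_1·v_3 = (-0.4264)·3 + (-0.6396)·3 + (-0.6396)·4 = -5.7564; q_2·v_3 = 0.0000·3 + (-0.7071)·3 + 0.7071·4 = 0.7071.
u_3 = v_3 + 5.7564·q_1 − 0.7071·q_2 = (0.5455, -0.1818, -0.1818).
‖u_3‖ = 0.6030, so q_3 = (0.9045, -0.3015, -0.3015).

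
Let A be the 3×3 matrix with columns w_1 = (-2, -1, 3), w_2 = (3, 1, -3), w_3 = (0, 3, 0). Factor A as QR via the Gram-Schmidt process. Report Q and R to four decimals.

Q = [[-0.5345, 0.8452, 0.0000], [-0.2673, -0.1690, 0.9487], [0.8018, 0.5071, 0.3162]], R = [[3.7417, -4.2762, -0.8018], [0.0000, 0.8452, -0.5071], [0.0000, 0.0000, 2.8460]]

q_1 = w_1/‖w_1‖ = (-2, -1, 3)/3.7417 = (-0.5345, -0.2673, 0.8018).
r_{12} = q_1·w_2 = -4.2762.
u_2 = w_2 + 4.2762·q_1 = (0.7143, -0.1429, 0.4286).
‖u_2‖ = 0.8452, so q_2 = (0.8452, -0.1690, 0.5071).
r_{13} = q_1·w_3 = -0.8018; r_{23} = q_2·w_3 = -0.5071.
u_3 = w_3 + 0.8018·q_1 + 0.5071·q_2 = (0.0000, 2.7000, 0.9000).
‖u_3‖ = 2.8460, so q_3 = (0.0000, 0.9487, 0.3162).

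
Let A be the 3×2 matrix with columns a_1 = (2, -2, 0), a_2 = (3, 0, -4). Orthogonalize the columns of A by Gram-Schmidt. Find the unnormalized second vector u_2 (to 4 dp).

u_2 = (1.5000, 1.5000, -4.0000)

a_1 = (2, -2, 0); ‖a_1‖ = 2.8284, so e_1 = (0.7071, -0.7071, 0.0000).
e_1·a_2 = 0.7071·3 + (-0.7071)·0 + 0.0000·(-4) = 2.1213.
u_2 = a_2 − 2.1213·e_1 = (1.5000, 1.5000, -4.0000).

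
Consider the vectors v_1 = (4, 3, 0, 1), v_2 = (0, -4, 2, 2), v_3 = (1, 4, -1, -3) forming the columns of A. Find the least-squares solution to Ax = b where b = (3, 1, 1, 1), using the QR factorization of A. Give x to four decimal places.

v_1 = (4, 3, 0, 1); ‖v_1‖ = 5.0990, so e_1 = (0.7845, 0.5883, 0.0000, 0.1961).
e_1·v_2 = 0.7845·0 + 0.5883·(-4) + 0.0000·2 + 0.1961·2 = -1.9612.
u_2 = v_2 + 1.9612·e_1 = (1.5385, -2.8462, 2.0000, 2.3846).
‖u_2‖ = 4.4893, so e_2 = (0.3427, -0.6340, 0.4455, 0.5312).
e_1·v_3 = 0.7845·1 + 0.5883·4 + 0.0000·(-1) + 0.1961·(-3) = 2.5495; e_2·v_3 = 0.3427·1 + (-0.6340)·4 + 0.4455·(-1) + 0.5312·(-3) = -4.2323.
u_3 = v_3 − 2.5495·e_1 + 4.2323·e_2 = (0.4504, -0.1832, 0.8855, -1.2519).
‖u_3‖ = 1.6087, so e_3 = (0.2800, -0.1139, 0.5505, -0.7782).
Qᵀb = (3.1379, 1.3708, 0.4983).
Back-substitute: x_3 = 0.4983/1.6087 = 0.3097.
x_2 = (1.3708 + 4.2323·0.3097)/4.4893 = 0.5973.
x_1 = (3.1379 + 1.9612·0.5973 − 2.5495·0.3097)/5.0990 = 0.6903.

x = (0.6903, 0.5973, 0.3097)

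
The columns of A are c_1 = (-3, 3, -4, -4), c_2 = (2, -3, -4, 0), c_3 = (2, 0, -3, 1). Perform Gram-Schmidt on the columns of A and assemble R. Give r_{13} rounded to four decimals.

c_1 = (-3, 3, -4, -4); ‖c_1‖ = 7.0711, so e_1 = (-0.4243, 0.4243, -0.5657, -0.5657).
r_{13} = e_1·c_3 = 0.2828.

r_{13} = 0.2828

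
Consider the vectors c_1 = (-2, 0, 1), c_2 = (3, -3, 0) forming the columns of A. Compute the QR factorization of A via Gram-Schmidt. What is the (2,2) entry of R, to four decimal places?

r_{22} = 3.2863

c_1 = (-2, 0, 1); ‖c_1‖ = 2.2361, so e_1 = (-0.8944, 0.0000, 0.4472).
e_1·c_2 = (-0.8944)·3 + 0.0000·(-3) + 0.4472·0 = -2.6833.
u_2 = c_2 + 2.6833·e_1 = (0.6000, -3.0000, 1.2000).
r_{22} = ‖u_2‖ = 3.2863.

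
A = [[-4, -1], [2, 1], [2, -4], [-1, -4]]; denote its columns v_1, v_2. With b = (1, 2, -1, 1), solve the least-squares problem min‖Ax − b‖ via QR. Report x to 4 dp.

v_1 = (-4, 2, 2, -1); ‖v_1‖ = 5.0000, so e_1 = (-0.8000, 0.4000, 0.4000, -0.2000).
e_1·v_2 = (-0.8000)·(-1) + 0.4000·1 + 0.4000·(-4) + (-0.2000)·(-4) = 0.4000.
u_2 = v_2 − 0.4000·e_1 = (-0.6800, 0.8400, -4.1600, -3.9200).
‖u_2‖ = 5.8172, so e_2 = (-0.1169, 0.1444, -0.7151, -0.6739).
Qᵀb = (-0.6000, 0.2132).
Back-substitute: x_2 = 0.2132/5.8172 = 0.0366.
x_1 = (-0.6000 − 0.4000·0.0366)/5.0000 = -0.1229.

x = (-0.1229, 0.0366)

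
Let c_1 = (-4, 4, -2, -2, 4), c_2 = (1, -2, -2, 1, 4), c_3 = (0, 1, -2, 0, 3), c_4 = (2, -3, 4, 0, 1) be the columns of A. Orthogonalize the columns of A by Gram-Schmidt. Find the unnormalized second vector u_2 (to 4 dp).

c_1 = (-4, 4, -2, -2, 4); ‖c_1‖ = 7.4833, so e_1 = (-0.5345, 0.5345, -0.2673, -0.2673, 0.5345).
e_1·c_2 = (-0.5345)·1 + 0.5345·(-2) + (-0.2673)·(-2) + (-0.2673)·1 + 0.5345·4 = 0.8018.
u_2 = c_2 − 0.8018·e_1 = (1.4286, -2.4286, -1.7857, 1.2143, 3.5714).

u_2 = (1.4286, -2.4286, -1.7857, 1.2143, 3.5714)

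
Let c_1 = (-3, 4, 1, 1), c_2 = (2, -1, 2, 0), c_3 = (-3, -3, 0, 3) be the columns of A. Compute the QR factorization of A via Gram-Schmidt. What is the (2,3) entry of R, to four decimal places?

e_1 = c_1/‖c_1‖ = (-3, 4, 1, 1)/5.1962 = (-0.5774, 0.7698, 0.1925, 0.1925).
r_{12} = e_1·c_2 = -1.5396.
u_2 = c_2 + 1.5396·e_1 = (1.1111, 0.1852, 2.2963, 0.2963).
‖u_2‖ = 2.5748, so e_2 = (0.4315, 0.0719, 0.8918, 0.1151).
r_{23} = e_2·c_3 = -1.1651.

r_{23} = -1.1651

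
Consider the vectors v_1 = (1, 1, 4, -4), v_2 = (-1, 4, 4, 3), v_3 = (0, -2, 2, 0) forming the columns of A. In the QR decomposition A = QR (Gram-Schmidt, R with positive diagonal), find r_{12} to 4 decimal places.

r_{12} = 1.2005

e_1 = v_1/‖v_1‖ = (1, 1, 4, -4)/5.8310 = (0.1715, 0.1715, 0.6860, -0.6860).
r_{12} = e_1·v_2 = 1.2005.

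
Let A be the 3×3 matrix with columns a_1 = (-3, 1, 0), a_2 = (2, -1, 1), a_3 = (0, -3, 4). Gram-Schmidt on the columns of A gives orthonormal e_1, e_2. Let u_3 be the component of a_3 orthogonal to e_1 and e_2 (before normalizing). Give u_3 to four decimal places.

u_3 = (-0.4545, -1.3636, -0.4545)

a_1 = (-3, 1, 0); ‖a_1‖ = 3.1623, so e_1 = (-0.9487, 0.3162, 0.0000).
e_1·a_2 = (-0.9487)·2 + 0.3162·(-1) + 0.0000·1 = -2.2136.
u_2 = a_2 + 2.2136·e_1 = (-0.1000, -0.3000, 1.0000).
‖u_2‖ = 1.0488, so e_2 = (-0.0953, -0.2860, 0.9535).
e_1·a_3 = (-0.9487)·0 + 0.3162·(-3) + 0.0000·4 = -0.9487; e_2·a_3 = (-0.0953)·0 + (-0.2860)·(-3) + 0.9535·4 = 4.6720.
u_3 = a_3 + 0.9487·e_1 − 4.6720·e_2 = (-0.4545, -1.3636, -0.4545).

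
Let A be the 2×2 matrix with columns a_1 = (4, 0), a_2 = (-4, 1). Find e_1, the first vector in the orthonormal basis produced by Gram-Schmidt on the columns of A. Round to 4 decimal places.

a_1 = (4, 0); ‖a_1‖ = 4.0000, so e_1 = (1.0000, 0.0000).

e_1 = (1.0000, 0.0000)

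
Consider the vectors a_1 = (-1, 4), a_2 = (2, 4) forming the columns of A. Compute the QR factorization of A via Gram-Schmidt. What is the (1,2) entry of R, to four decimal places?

a_1 = (-1, 4); ‖a_1‖ = 4.1231, so q_1 = (-0.2425, 0.9701).
r_{12} = q_1·a_2 = 3.3955.

r_{12} = 3.3955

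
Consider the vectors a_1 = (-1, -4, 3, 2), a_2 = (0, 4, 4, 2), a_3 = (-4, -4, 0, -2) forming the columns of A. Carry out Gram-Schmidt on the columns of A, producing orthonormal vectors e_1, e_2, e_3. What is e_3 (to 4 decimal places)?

e_3 = (-0.8572, 0.0879, 0.1539, -0.4835)

a_1 = (-1, -4, 3, 2); ‖a_1‖ = 5.4772, so e_1 = (-0.1826, -0.7303, 0.5477, 0.3651).
e_1·a_2 = (-0.1826)·0 + (-0.7303)·4 + 0.5477·4 + 0.3651·2 = 0.0000.
u_2 = a_2 + 0.0000·e_1 = (0.0000, 4.0000, 4.0000, 2.0000).
‖u_2‖ = 6.0000, so e_2 = (0.0000, 0.6667, 0.6667, 0.3333).
e_1·a_3 = (-0.1826)·(-4) + (-0.7303)·(-4) + 0.5477·0 + 0.3651·(-2) = 2.9212; e_2·a_3 = 0.0000·(-4) + 0.6667·(-4) + 0.6667·0 + 0.3333·(-2) = -3.3333.
u_3 = a_3 − 2.9212·e_1 + 3.3333·e_2 = (-3.4667, 0.3556, 0.6222, -1.9556).
‖u_3‖ = 4.0442, so e_3 = (-0.8572, 0.0879, 0.1539, -0.4835).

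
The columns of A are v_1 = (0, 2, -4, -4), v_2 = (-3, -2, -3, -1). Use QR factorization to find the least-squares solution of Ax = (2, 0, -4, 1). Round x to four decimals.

x = (0.3158, 0.0526)

v_1 = (0, 2, -4, -4); ‖v_1‖ = 6.0000, so q_1 = (0.0000, 0.3333, -0.6667, -0.6667).
q_1·v_2 = 0.0000·(-3) + 0.3333·(-2) + (-0.6667)·(-3) + (-0.6667)·(-1) = 2.0000.
u_2 = v_2 − 2.0000·q_1 = (-3.0000, -2.6667, -1.6667, 0.3333).
‖u_2‖ = 4.3589, so q_2 = (-0.6882, -0.6118, -0.3824, 0.0765).
Qᵀb = (2.0000, 0.2294).
Back-substitute: x_2 = 0.2294/4.3589 = 0.0526.
x_1 = (2.0000 − 2.0000·0.0526)/6.0000 = 0.3158.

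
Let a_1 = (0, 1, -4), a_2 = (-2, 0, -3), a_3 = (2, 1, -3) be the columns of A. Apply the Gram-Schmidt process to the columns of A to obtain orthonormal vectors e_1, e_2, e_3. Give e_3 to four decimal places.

e_1 = a_1/‖a_1‖ = (0, 1, -4)/4.1231 = (0.0000, 0.2425, -0.9701).
r_{12} = e_1·a_2 = 2.9104.
u_2 = a_2 − 2.9104·e_1 = (-2.0000, -0.7059, -0.1765).
‖u_2‖ = 2.1282, so e_2 = (-0.9397, -0.3317, -0.0829).
r_{13} = e_1·a_3 = 3.1530; r_{23} = e_2·a_3 = -1.9624.
u_3 = a_3 − 3.1530·e_1 + 1.9624·e_2 = (0.1558, -0.4156, -0.1039).
‖u_3‖ = 0.4558, so e_3 = (0.3419, -0.9117, -0.2279).

e_3 = (0.3419, -0.9117, -0.2279)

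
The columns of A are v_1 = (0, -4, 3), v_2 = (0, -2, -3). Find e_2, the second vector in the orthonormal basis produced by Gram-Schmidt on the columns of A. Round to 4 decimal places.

e_2 = (0.0000, -0.6000, -0.8000)

e_1 = v_1/‖v_1‖ = (0, -4, 3)/5.0000 = (0.0000, -0.8000, 0.6000).
r_{12} = e_1·v_2 = -0.2000.
u_2 = v_2 + 0.2000·e_1 = (0.0000, -2.1600, -2.8800).
‖u_2‖ = 3.6000, so e_2 = (0.0000, -0.6000, -0.8000).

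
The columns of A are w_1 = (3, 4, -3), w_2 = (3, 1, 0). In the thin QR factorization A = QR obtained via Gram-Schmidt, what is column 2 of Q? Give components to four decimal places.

e_1 = w_1/‖w_1‖ = (3, 4, -3)/5.8310 = (0.5145, 0.6860, -0.5145).
r_{12} = e_1·w_2 = 2.2295.
u_2 = w_2 − 2.2295·e_1 = (1.8529, -0.5294, 1.1471).
‖u_2‖ = 2.2426, so e_2 = (0.8262, -0.2361, 0.5115).

e_2 = (0.8262, -0.2361, 0.5115)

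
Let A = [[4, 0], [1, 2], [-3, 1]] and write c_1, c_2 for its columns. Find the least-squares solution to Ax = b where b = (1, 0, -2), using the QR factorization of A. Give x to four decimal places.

c_1 = (4, 1, -3); ‖c_1‖ = 5.0990, so e_1 = (0.7845, 0.1961, -0.5883).
e_1·c_2 = 0.7845·0 + 0.1961·2 + (-0.5883)·1 = -0.1961.
u_2 = c_2 + 0.1961·e_1 = (0.1538, 2.0385, 0.8846).
‖u_2‖ = 2.2275, so e_2 = (0.0691, 0.9152, 0.3971).
Qᵀb = (1.9612, -0.7252).
Back-substitute: x_2 = -0.7252/2.2275 = -0.3256.
x_1 = (1.9612 + 0.1961·(-0.3256))/5.0990 = 0.3721.

x = (0.3721, -0.3256)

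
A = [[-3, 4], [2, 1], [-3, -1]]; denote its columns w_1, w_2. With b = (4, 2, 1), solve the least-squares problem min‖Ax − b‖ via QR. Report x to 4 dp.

x = (-0.2277, 0.8559)

w_1 = (-3, 2, -3); ‖w_1‖ = 4.6904, so q_1 = (-0.6396, 0.4264, -0.6396).
q_1·w_2 = (-0.6396)·4 + 0.4264·1 + (-0.6396)·(-1) = -1.4924.
u_2 = w_2 + 1.4924·q_1 = (3.0455, 1.6364, -1.9545).
‖u_2‖ = 3.9715, so q_2 = (0.7668, 0.4120, -0.4921).
Qᵀb = (-2.3452, 3.3992).
Back-substitute: x_2 = 3.3992/3.9715 = 0.8559.
x_1 = (-2.3452 + 1.4924·0.8559)/4.6904 = -0.2277.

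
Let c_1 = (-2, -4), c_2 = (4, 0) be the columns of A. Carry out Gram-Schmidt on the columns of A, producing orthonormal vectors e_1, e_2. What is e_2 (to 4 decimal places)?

e_2 = (0.8944, -0.4472)

c_1 = (-2, -4); ‖c_1‖ = 4.4721, so e_1 = (-0.4472, -0.8944).
e_1·c_2 = (-0.4472)·4 + (-0.8944)·0 = -1.7889.
u_2 = c_2 + 1.7889·e_1 = (3.2000, -1.6000).
‖u_2‖ = 3.5777, so e_2 = (0.8944, -0.4472).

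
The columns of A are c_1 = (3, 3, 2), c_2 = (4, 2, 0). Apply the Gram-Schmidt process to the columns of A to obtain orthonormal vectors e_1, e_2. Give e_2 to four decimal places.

e_1 = c_1/‖c_1‖ = (3, 3, 2)/4.6904 = (0.6396, 0.6396, 0.4264).
r_{12} = e_1·c_2 = 3.8376.
u_2 = c_2 − 3.8376·e_1 = (1.5455, -0.4545, -1.6364).
‖u_2‖ = 2.2962, so e_2 = (0.6730, -0.1980, -0.7126).

e_2 = (0.6730, -0.1980, -0.7126)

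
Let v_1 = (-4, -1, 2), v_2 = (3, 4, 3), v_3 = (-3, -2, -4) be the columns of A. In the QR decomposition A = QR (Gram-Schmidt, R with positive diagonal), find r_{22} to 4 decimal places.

v_1 = (-4, -1, 2); ‖v_1‖ = 4.5826, so e_1 = (-0.8729, -0.2182, 0.4364).
e_1·v_2 = (-0.8729)·3 + (-0.2182)·4 + 0.4364·3 = -2.1822.
u_2 = v_2 + 2.1822·e_1 = (1.0952, 3.5238, 3.9524).
r_{22} = ‖u_2‖ = 5.4072.

r_{22} = 5.4072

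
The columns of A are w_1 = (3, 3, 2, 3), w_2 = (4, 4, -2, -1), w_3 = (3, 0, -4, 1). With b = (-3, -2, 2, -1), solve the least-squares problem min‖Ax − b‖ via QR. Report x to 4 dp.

x = (-0.2400, -0.2798, -0.4509)

q_1 = w_1/‖w_1‖ = (3, 3, 2, 3)/5.5678 = (0.5388, 0.5388, 0.3592, 0.5388).
r_{12} = q_1·w_2 = 3.0533.
u_2 = w_2 − 3.0533·q_1 = (2.3548, 2.3548, -3.0968, -2.6452).
‖u_2‖ = 5.2609, so q_2 = (0.4476, 0.4476, -0.5886, -0.5028).
r_{13} = q_1·w_3 = 0.7184; r_{23} = q_2·w_3 = 3.1946.
u_3 = w_3 − 0.7184·q_1 − 3.1946·q_2 = (1.1830, -1.8170, -2.3776, 2.2191).
‖u_3‖ = 3.9088, so q_3 = (0.3026, -0.4649, -0.6083, 0.5677).
Qᵀb = (-2.5145, -2.9125, -1.7625).
Back-substitute: x_3 = -1.7625/3.9088 = -0.4509.
x_2 = (-2.9125 − 3.1946·(-0.4509))/5.2609 = -0.2798.
x_1 = (-2.5145 − 3.0533·(-0.2798) − 0.7184·(-0.4509))/5.5678 = -0.2400.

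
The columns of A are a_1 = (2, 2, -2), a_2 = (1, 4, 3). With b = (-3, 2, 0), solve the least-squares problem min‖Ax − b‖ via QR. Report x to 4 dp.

x = (-0.2432, 0.2297)

e_1 = a_1/‖a_1‖ = (2, 2, -2)/3.4641 = (0.5774, 0.5774, -0.5774).
r_{12} = e_1·a_2 = 1.1547.
u_2 = a_2 − 1.1547·e_1 = (0.3333, 3.3333, 3.6667).
‖u_2‖ = 4.9666, so e_2 = (0.0671, 0.6712, 0.7383).
Qᵀb = (-0.5774, 1.1410).
Back-substitute: x_2 = 1.1410/4.9666 = 0.2297.
x_1 = (-0.5774 − 1.1547·0.2297)/3.4641 = -0.2432.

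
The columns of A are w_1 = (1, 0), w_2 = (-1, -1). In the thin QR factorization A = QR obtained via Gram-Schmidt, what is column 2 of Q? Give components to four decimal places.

w_1 = (1, 0); ‖w_1‖ = 1.0000, so e_1 = (1.0000, 0.0000).
e_1·w_2 = 1.0000·(-1) + 0.0000·(-1) = -1.0000.
u_2 = w_2 + 1.0000·e_1 = (0.0000, -1.0000).
‖u_2‖ = 1.0000, so e_2 = (0.0000, -1.0000).

e_2 = (0.0000, -1.0000)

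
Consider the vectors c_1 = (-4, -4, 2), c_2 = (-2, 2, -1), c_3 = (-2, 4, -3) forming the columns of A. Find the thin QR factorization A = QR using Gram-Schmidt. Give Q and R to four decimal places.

c_1 = (-4, -4, 2); ‖c_1‖ = 6.0000, so q_1 = (-0.6667, -0.6667, 0.3333).
q_1·c_2 = (-0.6667)·(-2) + (-0.6667)·2 + 0.3333·(-1) = -0.3333.
u_2 = c_2 + 0.3333·q_1 = (-2.2222, 1.7778, -0.8889).
‖u_2‖ = 2.9814, so q_2 = (-0.7454, 0.5963, -0.2981).
q_1·c_3 = (-0.6667)·(-2) + (-0.6667)·4 + 0.3333·(-3) = -2.3333; q_2·c_3 = (-0.7454)·(-2) + 0.5963·4 + (-0.2981)·(-3) = 4.7703.
u_3 = c_3 + 2.3333·q_1 − 4.7703·q_2 = (0.0000, -0.4000, -0.8000).
‖u_3‖ = 0.8944, so q_3 = (0.0000, -0.4472, -0.8944).

Q = [[-0.6667, -0.7454, 0.0000], [-0.6667, 0.5963, -0.4472], [0.3333, -0.2981, -0.8944]], R = [[6.0000, -0.3333, -2.3333], [0.0000, 2.9814, 4.7703], [0.0000, 0.0000, 0.8944]]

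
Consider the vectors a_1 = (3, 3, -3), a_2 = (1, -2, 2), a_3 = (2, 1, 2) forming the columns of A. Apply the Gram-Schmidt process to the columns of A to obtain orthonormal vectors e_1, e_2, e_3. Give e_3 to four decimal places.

a_1 = (3, 3, -3); ‖a_1‖ = 5.1962, so e_1 = (0.5774, 0.5774, -0.5774).
e_1·a_2 = 0.5774·1 + 0.5774·(-2) + (-0.5774)·2 = -1.7321.
u_2 = a_2 + 1.7321·e_1 = (2.0000, -1.0000, 1.0000).
‖u_2‖ = 2.4495, so e_2 = (0.8165, -0.4082, 0.4082).
e_1·a_3 = 0.5774·2 + 0.5774·1 + (-0.5774)·2 = 0.5774; e_2·a_3 = 0.8165·2 + (-0.4082)·1 + 0.4082·2 = 2.0412.
u_3 = a_3 − 0.5774·e_1 − 2.0412·e_2 = (0.0000, 1.5000, 1.5000).
‖u_3‖ = 2.1213, so e_3 = (0.0000, 0.7071, 0.7071).

e_3 = (0.0000, 0.7071, 0.7071)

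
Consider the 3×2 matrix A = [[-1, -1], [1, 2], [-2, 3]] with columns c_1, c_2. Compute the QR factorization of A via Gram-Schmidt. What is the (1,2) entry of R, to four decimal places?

r_{12} = -1.2247

c_1 = (-1, 1, -2); ‖c_1‖ = 2.4495, so q_1 = (-0.4082, 0.4082, -0.8165).
r_{12} = q_1·c_2 = -1.2247.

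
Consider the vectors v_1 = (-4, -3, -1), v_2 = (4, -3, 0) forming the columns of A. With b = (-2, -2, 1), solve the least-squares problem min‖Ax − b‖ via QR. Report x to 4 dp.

v_1 = (-4, -3, -1); ‖v_1‖ = 5.0990, so q_1 = (-0.7845, -0.5883, -0.1961).
q_1·v_2 = (-0.7845)·4 + (-0.5883)·(-3) + (-0.1961)·0 = -1.3728.
u_2 = v_2 + 1.3728·q_1 = (2.9231, -3.8077, -0.2692).
‖u_2‖ = 4.8078, so q_2 = (0.6080, -0.7920, -0.0560).
Qᵀb = (2.5495, 0.3120).
Back-substitute: x_2 = 0.3120/4.8078 = 0.0649.
x_1 = (2.5495 + 1.3728·0.0649)/5.0990 = 0.5175.

x = (0.5175, 0.0649)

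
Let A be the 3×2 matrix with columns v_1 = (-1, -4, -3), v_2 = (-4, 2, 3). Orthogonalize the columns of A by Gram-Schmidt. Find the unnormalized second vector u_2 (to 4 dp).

u_2 = (-4.5000, 0.0000, 1.5000)

v_1 = (-1, -4, -3); ‖v_1‖ = 5.0990, so q_1 = (-0.1961, -0.7845, -0.5883).
q_1·v_2 = (-0.1961)·(-4) + (-0.7845)·2 + (-0.5883)·3 = -2.5495.
u_2 = v_2 + 2.5495·q_1 = (-4.5000, 0.0000, 1.5000).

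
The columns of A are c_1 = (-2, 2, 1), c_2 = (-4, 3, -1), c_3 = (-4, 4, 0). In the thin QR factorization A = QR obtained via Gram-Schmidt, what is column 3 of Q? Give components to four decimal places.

e_3 = (0.6202, 0.7442, -0.2481)

c_1 = (-2, 2, 1); ‖c_1‖ = 3.0000, so e_1 = (-0.6667, 0.6667, 0.3333).
e_1·c_2 = (-0.6667)·(-4) + 0.6667·3 + 0.3333·(-1) = 4.3333.
u_2 = c_2 − 4.3333·e_1 = (-1.1111, 0.1111, -2.4444).
‖u_2‖ = 2.6874, so e_2 = (-0.4134, 0.0413, -0.9096).
e_1·c_3 = (-0.6667)·(-4) + 0.6667·4 + 0.3333·0 = 5.3333; e_2·c_3 = (-0.4134)·(-4) + 0.0413·4 + (-0.9096)·0 = 1.8192.
u_3 = c_3 − 5.3333·e_1 − 1.8192·e_2 = (0.3077, 0.3692, -0.1231).
‖u_3‖ = 0.4961, so e_3 = (0.6202, 0.7442, -0.2481).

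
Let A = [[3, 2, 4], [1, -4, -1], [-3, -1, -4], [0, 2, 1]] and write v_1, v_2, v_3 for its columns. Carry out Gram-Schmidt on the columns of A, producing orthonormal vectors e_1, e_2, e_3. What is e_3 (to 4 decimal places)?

e_3 = (-0.6690, -0.1657, -0.7242, -0.0245)

v_1 = (3, 1, -3, 0); ‖v_1‖ = 4.3589, so e_1 = (0.6882, 0.2294, -0.6882, 0.0000).
e_1·v_2 = 0.6882·2 + 0.2294·(-4) + (-0.6882)·(-1) + 0.0000·2 = 1.1471.
u_2 = v_2 − 1.1471·e_1 = (1.2105, -4.2632, -0.2105, 2.0000).
‖u_2‖ = 4.8666, so e_2 = (0.2487, -0.8760, -0.0433, 0.4110).
e_1·v_3 = 0.6882·4 + 0.2294·(-1) + (-0.6882)·(-4) + 0.0000·1 = 5.2766; e_2·v_3 = 0.2487·4 + (-0.8760)·(-1) + (-0.0433)·(-4) + 0.4110·1 = 2.4550.
u_3 = v_3 − 5.2766·e_1 − 2.4550·e_2 = (-0.2422, -0.0600, -0.2622, -0.0089).
‖u_3‖ = 0.3621, so e_3 = (-0.6690, -0.1657, -0.7242, -0.0245).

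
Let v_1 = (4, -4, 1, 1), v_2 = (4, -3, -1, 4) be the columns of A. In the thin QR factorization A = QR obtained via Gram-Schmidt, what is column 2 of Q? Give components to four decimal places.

v_1 = (4, -4, 1, 1); ‖v_1‖ = 5.8310, so q_1 = (0.6860, -0.6860, 0.1715, 0.1715).
q_1·v_2 = 0.6860·4 + (-0.6860)·(-3) + 0.1715·(-1) + 0.1715·4 = 5.3165.
u_2 = v_2 − 5.3165·q_1 = (0.3529, 0.6471, -1.9118, 3.0882).
‖u_2‖ = 3.7061, so q_2 = (0.0952, 0.1746, -0.5158, 0.8333).

q_2 = (0.0952, 0.1746, -0.5158, 0.8333)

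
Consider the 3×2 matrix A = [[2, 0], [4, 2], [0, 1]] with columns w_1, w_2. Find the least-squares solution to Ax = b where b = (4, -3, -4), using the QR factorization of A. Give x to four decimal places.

w_1 = (2, 4, 0); ‖w_1‖ = 4.4721, so q_1 = (0.4472, 0.8944, 0.0000).
q_1·w_2 = 0.4472·0 + 0.8944·2 + 0.0000·1 = 1.7889.
u_2 = w_2 − 1.7889·q_1 = (-0.8000, 0.4000, 1.0000).
‖u_2‖ = 1.3416, so q_2 = (-0.5963, 0.2981, 0.7454).
Qᵀb = (-0.8944, -6.2610).
Back-substitute: x_2 = -6.2610/1.3416 = -4.6667.
x_1 = (-0.8944 − 1.7889·(-4.6667))/4.4721 = 1.6667.

x = (1.6667, -4.6667)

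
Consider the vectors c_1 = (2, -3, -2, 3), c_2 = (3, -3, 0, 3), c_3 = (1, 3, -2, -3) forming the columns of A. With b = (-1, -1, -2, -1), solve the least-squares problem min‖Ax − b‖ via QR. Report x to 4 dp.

x = (1.0000, -1.0000, 0.0000)

c_1 = (2, -3, -2, 3); ‖c_1‖ = 5.0990, so q_1 = (0.3922, -0.5883, -0.3922, 0.5883).
q_1·c_2 = 0.3922·3 + (-0.5883)·(-3) + (-0.3922)·0 + 0.5883·3 = 4.7068.
u_2 = c_2 − 4.7068·q_1 = (1.1538, -0.2308, 1.8462, 0.2308).
‖u_2‖ = 2.2014, so q_2 = (0.5241, -0.1048, 0.8386, 0.1048).
q_1·c_3 = 0.3922·1 + (-0.5883)·3 + (-0.3922)·(-2) + 0.5883·(-3) = -2.3534; q_2·c_3 = 0.5241·1 + (-0.1048)·3 + 0.8386·(-2) + 0.1048·(-3) = -1.7821.
u_3 = c_3 + 2.3534·q_1 + 1.7821·q_2 = (2.8571, 1.4286, -1.4286, -1.4286).
‖u_3‖ = 3.7796, so q_3 = (0.7559, 0.3780, -0.3780, -0.3780).
Qᵀb = (0.3922, -2.2014, 0.0000).
Back-substitute: x_3 = 0.0000/3.7796 = 0.0000.
x_2 = (-2.2014 + 1.7821·0.0000)/2.2014 = -1.0000.
x_1 = (0.3922 − 4.7068·(-1.0000) + 2.3534·0.0000)/5.0990 = 1.0000.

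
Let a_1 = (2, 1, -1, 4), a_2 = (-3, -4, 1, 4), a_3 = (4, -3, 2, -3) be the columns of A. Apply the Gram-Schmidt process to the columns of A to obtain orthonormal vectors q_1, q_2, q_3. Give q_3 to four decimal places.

q_3 = (0.7242, -0.5963, 0.3196, -0.1331)

q_1 = a_1/‖a_1‖ = (2, 1, -1, 4)/4.6904 = (0.4264, 0.2132, -0.2132, 0.8528).
r_{12} = q_1·a_2 = 1.0660.
u_2 = a_2 − 1.0660·q_1 = (-3.4545, -4.2273, 1.2273, 3.0909).
‖u_2‖ = 6.3925, so q_2 = (-0.5404, -0.6613, 0.1920, 0.4835).
r_{13} = q_1·a_3 = -1.9188; r_{23} = q_2·a_3 = -1.2444.
u_3 = a_3 + 1.9188·q_1 + 1.2444·q_2 = (4.1457, -3.4138, 1.8298, -0.7620).
‖u_3‖ = 5.7245, so q_3 = (0.7242, -0.5963, 0.3196, -0.1331).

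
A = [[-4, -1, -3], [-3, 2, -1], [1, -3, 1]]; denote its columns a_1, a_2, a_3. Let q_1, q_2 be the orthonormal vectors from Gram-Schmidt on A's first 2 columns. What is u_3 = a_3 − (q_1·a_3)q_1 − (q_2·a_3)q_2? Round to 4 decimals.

q_1 = a_1/‖a_1‖ = (-4, -3, 1)/5.0990 = (-0.7845, -0.5883, 0.1961).
r_{12} = q_1·a_2 = -0.9806.
u_2 = a_2 + 0.9806·q_1 = (-1.7692, 1.4231, -2.8077).
‖u_2‖ = 3.6109, so q_2 = (-0.4900, 0.3941, -0.7776).
r_{13} = q_1·a_3 = 3.1379; r_{23} = q_2·a_3 = 0.2982.
u_3 = a_3 − 3.1379·q_1 − 0.2982·q_2 = (-0.3923, 0.7286, 0.6165).

u_3 = (-0.3923, 0.7286, 0.6165)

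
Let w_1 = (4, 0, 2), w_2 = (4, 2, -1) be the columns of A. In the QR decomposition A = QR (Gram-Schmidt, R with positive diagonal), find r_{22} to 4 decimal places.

e_1 = w_1/‖w_1‖ = (4, 0, 2)/4.4721 = (0.8944, 0.0000, 0.4472).
r_{12} = e_1·w_2 = 3.1305.
u_2 = w_2 − 3.1305·e_1 = (1.2000, 2.0000, -2.4000).
r_{22} = ‖u_2‖ = 3.3466.

r_{22} = 3.3466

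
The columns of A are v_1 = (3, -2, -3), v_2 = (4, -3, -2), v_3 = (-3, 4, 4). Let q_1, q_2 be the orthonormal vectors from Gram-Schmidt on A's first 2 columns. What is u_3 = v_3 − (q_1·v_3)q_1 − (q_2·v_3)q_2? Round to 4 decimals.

u_3 = (1.0484, 1.2581, 0.2097)

q_1 = v_1/‖v_1‖ = (3, -2, -3)/4.6904 = (0.6396, -0.4264, -0.6396).
r_{12} = q_1·v_2 = 5.1168.
u_2 = v_2 − 5.1168·q_1 = (0.7273, -0.8182, 1.2727).
‖u_2‖ = 1.6787, so q_2 = (0.4332, -0.4874, 0.7581).
r_{13} = q_1·v_3 = -6.1828; r_{23} = q_2·v_3 = -0.2166.
u_3 = v_3 + 6.1828·q_1 + 0.2166·q_2 = (1.0484, 1.2581, 0.2097).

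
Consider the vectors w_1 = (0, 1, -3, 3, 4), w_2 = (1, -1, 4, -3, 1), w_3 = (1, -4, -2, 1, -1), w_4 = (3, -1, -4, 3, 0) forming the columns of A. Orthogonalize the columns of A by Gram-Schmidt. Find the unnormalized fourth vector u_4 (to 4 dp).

w_1 = (0, 1, -3, 3, 4); ‖w_1‖ = 5.9161, so q_1 = (0.0000, 0.1690, -0.5071, 0.5071, 0.6761).
q_1·w_2 = 0.0000·1 + 0.1690·(-1) + (-0.5071)·4 + 0.5071·(-3) + 0.6761·1 = -3.0426.
u_2 = w_2 + 3.0426·q_1 = (1.0000, -0.4857, 2.4571, -1.4571, 3.0571).
‖u_2‖ = 4.3293, so q_2 = (0.2310, -0.1122, 0.5676, -0.3366, 0.7062).
q_1·w_3 = 0.0000·1 + 0.1690·(-4) + (-0.5071)·(-2) + 0.5071·1 + 0.6761·(-1) = 0.1690; q_2·w_3 = 0.2310·1 + (-0.1122)·(-4) + 0.5676·(-2) + (-0.3366)·1 + 0.7062·(-1) = -1.4981.
u_3 = w_3 − 0.1690·q_1 + 1.4981·q_2 = (1.3460, -4.1966, -1.0640, 0.4101, -0.0564).
‖u_3‖ = 4.5527, so q_3 = (0.2957, -0.9218, -0.2337, 0.0901, -0.0124).
q_1·w_4 = 0.0000·3 + 0.1690·(-1) + (-0.5071)·(-4) + 0.5071·3 + 0.6761·0 = 3.3806; q_2·w_4 = 0.2310·3 + (-0.1122)·(-1) + 0.5676·(-4) + (-0.3366)·3 + 0.7062·0 = -2.4748; q_3·w_4 = 0.2957·3 + (-0.9218)·(-1) + (-0.2337)·(-4) + 0.0901·3 + (-0.0124)·0 = 3.0138.
u_4 = w_4 − 3.3806·q_1 + 2.4748·q_2 − 3.0138·q_3 = (2.6806, 0.9290, -0.1767, 0.1813, -0.5008).

u_4 = (2.6806, 0.9290, -0.1767, 0.1813, -0.5008)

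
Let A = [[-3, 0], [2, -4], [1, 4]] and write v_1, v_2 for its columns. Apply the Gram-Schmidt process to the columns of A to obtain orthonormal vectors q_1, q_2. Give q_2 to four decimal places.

q_1 = v_1/‖v_1‖ = (-3, 2, 1)/3.7417 = (-0.8018, 0.5345, 0.2673).
r_{12} = q_1·v_2 = -1.0690.
u_2 = v_2 + 1.0690·q_1 = (-0.8571, -3.4286, 4.2857).
‖u_2‖ = 5.5549, so q_2 = (-0.1543, -0.6172, 0.7715).

q_2 = (-0.1543, -0.6172, 0.7715)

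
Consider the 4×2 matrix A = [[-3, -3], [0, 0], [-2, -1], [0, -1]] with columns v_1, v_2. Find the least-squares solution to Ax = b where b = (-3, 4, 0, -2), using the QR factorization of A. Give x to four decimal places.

v_1 = (-3, 0, -2, 0); ‖v_1‖ = 3.6056, so e_1 = (-0.8321, 0.0000, -0.5547, 0.0000).
e_1·v_2 = (-0.8321)·(-3) + 0.0000·0 + (-0.5547)·(-1) + 0.0000·(-1) = 3.0509.
u_2 = v_2 − 3.0509·e_1 = (-0.4615, 0.0000, 0.6923, -1.0000).
‖u_2‖ = 1.3009, so e_2 = (-0.3548, 0.0000, 0.5322, -0.7687).
Qᵀb = (2.4962, 2.6018).
Back-substitute: x_2 = 2.6018/1.3009 = 2.0000.
x_1 = (2.4962 − 3.0509·2.0000)/3.6056 = -1.0000.

x = (-1.0000, 2.0000)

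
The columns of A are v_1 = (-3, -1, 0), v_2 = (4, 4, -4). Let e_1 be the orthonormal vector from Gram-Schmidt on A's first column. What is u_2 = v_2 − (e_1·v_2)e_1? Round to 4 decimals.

u_2 = (-0.8000, 2.4000, -4.0000)

v_1 = (-3, -1, 0); ‖v_1‖ = 3.1623, so e_1 = (-0.9487, -0.3162, 0.0000).
e_1·v_2 = (-0.9487)·4 + (-0.3162)·4 + 0.0000·(-4) = -5.0596.
u_2 = v_2 + 5.0596·e_1 = (-0.8000, 2.4000, -4.0000).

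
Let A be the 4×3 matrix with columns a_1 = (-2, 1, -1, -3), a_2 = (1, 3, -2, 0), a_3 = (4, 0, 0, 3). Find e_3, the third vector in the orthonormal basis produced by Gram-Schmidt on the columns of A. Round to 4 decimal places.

a_1 = (-2, 1, -1, -3); ‖a_1‖ = 3.8730, so e_1 = (-0.5164, 0.2582, -0.2582, -0.7746).
e_1·a_2 = (-0.5164)·1 + 0.2582·3 + (-0.2582)·(-2) + (-0.7746)·0 = 0.7746.
u_2 = a_2 − 0.7746·e_1 = (1.4000, 2.8000, -1.8000, 0.6000).
‖u_2‖ = 3.6606, so e_2 = (0.3825, 0.7649, -0.4917, 0.1639).
e_1·a_3 = (-0.5164)·4 + 0.2582·0 + (-0.2582)·0 + (-0.7746)·3 = -4.3894; e_2·a_3 = 0.3825·4 + 0.7649·0 + (-0.4917)·0 + 0.1639·3 = 2.0215.
u_3 = a_3 + 4.3894·e_1 − 2.0215·e_2 = (0.9602, -0.4129, -0.1393, -0.7313).
‖u_3‖ = 1.2833, so e_3 = (0.7482, -0.3218, -0.1086, -0.5699).

e_3 = (0.7482, -0.3218, -0.1086, -0.5699)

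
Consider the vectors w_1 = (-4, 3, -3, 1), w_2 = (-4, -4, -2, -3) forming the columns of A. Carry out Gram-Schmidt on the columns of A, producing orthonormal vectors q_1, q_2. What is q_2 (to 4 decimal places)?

w_1 = (-4, 3, -3, 1); ‖w_1‖ = 5.9161, so q_1 = (-0.6761, 0.5071, -0.5071, 0.1690).
q_1·w_2 = (-0.6761)·(-4) + 0.5071·(-4) + (-0.5071)·(-2) + 0.1690·(-3) = 1.1832.
u_2 = w_2 − 1.1832·q_1 = (-3.2000, -4.6000, -1.4000, -3.2000).
‖u_2‖ = 6.6030, so q_2 = (-0.4846, -0.6966, -0.2120, -0.4846).

q_2 = (-0.4846, -0.6966, -0.2120, -0.4846)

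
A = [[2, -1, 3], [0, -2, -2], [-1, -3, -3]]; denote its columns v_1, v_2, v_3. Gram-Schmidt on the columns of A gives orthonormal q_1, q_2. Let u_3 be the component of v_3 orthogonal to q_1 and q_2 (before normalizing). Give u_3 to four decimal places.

u_3 = (0.2319, -0.8116, 0.4638)

v_1 = (2, 0, -1); ‖v_1‖ = 2.2361, so q_1 = (0.8944, 0.0000, -0.4472).
q_1·v_2 = 0.8944·(-1) + 0.0000·(-2) + (-0.4472)·(-3) = 0.4472.
u_2 = v_2 − 0.4472·q_1 = (-1.4000, -2.0000, -2.8000).
‖u_2‖ = 3.7148, so q_2 = (-0.3769, -0.5384, -0.7537).
q_1·v_3 = 0.8944·3 + 0.0000·(-2) + (-0.4472)·(-3) = 4.0249; q_2·v_3 = (-0.3769)·3 + (-0.5384)·(-2) + (-0.7537)·(-3) = 2.2074.
u_3 = v_3 − 4.0249·q_1 − 2.2074·q_2 = (0.2319, -0.8116, 0.4638).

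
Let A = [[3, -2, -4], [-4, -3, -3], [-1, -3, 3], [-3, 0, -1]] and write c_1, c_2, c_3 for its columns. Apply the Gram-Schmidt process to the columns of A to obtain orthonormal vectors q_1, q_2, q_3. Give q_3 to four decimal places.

c_1 = (3, -4, -1, -3); ‖c_1‖ = 5.9161, so q_1 = (0.5071, -0.6761, -0.1690, -0.5071).
q_1·c_2 = 0.5071·(-2) + (-0.6761)·(-3) + (-0.1690)·(-3) + (-0.5071)·0 = 1.5213.
u_2 = c_2 − 1.5213·q_1 = (-2.7714, -1.9714, -2.7429, 0.7714).
‖u_2‖ = 4.4369, so q_2 = (-0.6246, -0.4443, -0.6182, 0.1739).
q_1·c_3 = 0.5071·(-4) + (-0.6761)·(-3) + (-0.1690)·3 + (-0.5071)·(-1) = 0.0000; q_2·c_3 = (-0.6246)·(-4) + (-0.4443)·(-3) + (-0.6182)·3 + 0.1739·(-1) = 1.8031.
u_3 = c_3 + 0.0000·q_1 − 1.8031·q_2 = (-2.8737, -2.1988, 4.1147, -1.3135).
‖u_3‖ = 5.6346, so q_3 = (-0.5100, -0.3902, 0.7302, -0.2331).

q_3 = (-0.5100, -0.3902, 0.7302, -0.2331)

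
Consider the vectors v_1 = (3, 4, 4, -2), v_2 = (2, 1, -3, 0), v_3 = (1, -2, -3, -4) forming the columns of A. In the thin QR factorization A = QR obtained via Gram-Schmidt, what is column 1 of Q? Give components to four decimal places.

e_1 = (0.4472, 0.5963, 0.5963, -0.2981)

v_1 = (3, 4, 4, -2); ‖v_1‖ = 6.7082, so e_1 = (0.4472, 0.5963, 0.5963, -0.2981).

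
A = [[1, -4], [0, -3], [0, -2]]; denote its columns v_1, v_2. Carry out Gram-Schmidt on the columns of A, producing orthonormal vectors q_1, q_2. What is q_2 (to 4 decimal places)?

q_2 = (0.0000, -0.8321, -0.5547)

v_1 = (1, 0, 0); ‖v_1‖ = 1.0000, so q_1 = (1.0000, 0.0000, 0.0000).
q_1·v_2 = 1.0000·(-4) + 0.0000·(-3) + 0.0000·(-2) = -4.0000.
u_2 = v_2 + 4.0000·q_1 = (0.0000, -3.0000, -2.0000).
‖u_2‖ = 3.6056, so q_2 = (0.0000, -0.8321, -0.5547).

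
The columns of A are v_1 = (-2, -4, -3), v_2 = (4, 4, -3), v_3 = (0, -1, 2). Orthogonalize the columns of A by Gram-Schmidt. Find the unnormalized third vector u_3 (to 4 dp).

q_1 = v_1/‖v_1‖ = (-2, -4, -3)/5.3852 = (-0.3714, -0.7428, -0.5571).
r_{12} = q_1·v_2 = -2.7854.
u_2 = v_2 + 2.7854·q_1 = (2.9655, 1.9310, -4.5517).
‖u_2‖ = 5.7655, so q_2 = (0.5144, 0.3349, -0.7895).
r_{13} = q_1·v_3 = -0.3714; r_{23} = q_2·v_3 = -1.9139.
u_3 = v_3 + 0.3714·q_1 + 1.9139·q_2 = (0.8465, -0.6349, 0.2822).

u_3 = (0.8465, -0.6349, 0.2822)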